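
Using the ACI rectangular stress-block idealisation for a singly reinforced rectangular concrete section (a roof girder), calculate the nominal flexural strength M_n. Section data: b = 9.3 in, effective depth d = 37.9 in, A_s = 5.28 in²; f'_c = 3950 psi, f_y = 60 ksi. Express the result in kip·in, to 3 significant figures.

T = A_s f_y = 5.28 × 60 = 316.8 kips.
a = T/(0.85 f'_c b) = 316.8/(0.85 × 3.95 × 9.3) = 10.146 in.
M_n = T(d − a/2) = 316.8 × (37.9 − 5.073) = 10399.6 kip·in.

M_n ≈ 10400 kip·in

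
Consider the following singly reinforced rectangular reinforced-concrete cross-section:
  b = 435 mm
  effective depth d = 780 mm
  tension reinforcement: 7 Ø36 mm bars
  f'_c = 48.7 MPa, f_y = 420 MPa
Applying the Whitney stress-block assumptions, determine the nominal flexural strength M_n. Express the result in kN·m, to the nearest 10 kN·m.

A_s = 7 × 1018 = 7126 mm².
T = A_s f_y = 7126 × 420 = 2992920 N = 2992.92 kN.
From C = T: a = T/(0.85 f'_c b) = 2992920/(0.85 × 48.7 × 435) = 166.21 mm.
M_n = T(d − a/2) = 2992.92 kN × (780 − 83.105) mm = 2085.75 kN·m.

M_n ≈ 2090 kN·m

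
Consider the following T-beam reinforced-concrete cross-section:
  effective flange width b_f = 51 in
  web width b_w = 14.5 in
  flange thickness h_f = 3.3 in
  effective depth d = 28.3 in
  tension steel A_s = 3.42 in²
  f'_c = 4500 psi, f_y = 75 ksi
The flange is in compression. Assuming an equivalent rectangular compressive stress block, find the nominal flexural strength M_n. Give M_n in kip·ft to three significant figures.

M_n ≈ 591 kip·ft

Tension: T = A_s f_y = 3.42 × 75 = 256.5 kips.
Try a within the flange: a = T/(0.85 f'_c b_f) = 256.5/(0.85 × 4.5 × 51) = 1.315 in.
Since a = 1.315 ≤ h_f = 3.3 in, the stress block lies entirely in the flange; analyse as a rectangular beam of width b_f.
M_n = T(d − a/2) = 256.5 × (28.3 − 0.6575) = 7090.3 kip·in.
M_n = 7090.3/12 = 590.86 kip·ft.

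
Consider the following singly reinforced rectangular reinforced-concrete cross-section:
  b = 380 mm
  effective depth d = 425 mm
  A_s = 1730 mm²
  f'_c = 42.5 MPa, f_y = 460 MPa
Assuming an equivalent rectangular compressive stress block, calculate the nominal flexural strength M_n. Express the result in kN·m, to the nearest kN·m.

M_n ≈ 315 kN·m

T = A_s f_y = 1730 × 460 = 795800 N = 795.8 kN.
From C = T: a = T/(0.85 f'_c b) = 795800/(0.85 × 42.5 × 380) = 57.97 mm.
M_n = T(d − a/2) = 795.8 kN × (425 − 28.985) mm = 315.15 kN·m.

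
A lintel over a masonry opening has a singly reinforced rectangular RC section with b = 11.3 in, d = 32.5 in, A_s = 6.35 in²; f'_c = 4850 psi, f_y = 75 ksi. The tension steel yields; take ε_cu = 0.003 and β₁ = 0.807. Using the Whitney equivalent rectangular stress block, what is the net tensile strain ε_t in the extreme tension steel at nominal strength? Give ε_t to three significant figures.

ε_t ≈ 0.00470

a = A_s f_y/(0.85 f'_c b) = 10.223 in.
β₁ = 0.807, so c = a/β₁ = 10.223/0.807 = 12.668 in.
From the linear strain diagram with ε_cu = 0.003: ε_t = 0.003 (d − c)/c = 0.003 × (32.5 − 12.668)/12.668 = 0.00470.
ε_t is between 0.004 and 0.005 — transition zone.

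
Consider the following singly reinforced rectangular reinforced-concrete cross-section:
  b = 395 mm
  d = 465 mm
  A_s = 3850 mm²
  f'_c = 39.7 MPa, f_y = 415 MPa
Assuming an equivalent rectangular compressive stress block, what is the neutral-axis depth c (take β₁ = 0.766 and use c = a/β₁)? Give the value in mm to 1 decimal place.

c ≈ 156.5 mm

T = A_s f_y = 3850 × 415 = 1597750 N = 1597.75 kN.
Setting C = 0.85 f'_c a b equal to T: a = 1597750/(0.85 × 39.7 × 395) = 119.868 mm.
With β₁ = 0.766, c = a/β₁ = 119.868/0.766 = 156.5 mm.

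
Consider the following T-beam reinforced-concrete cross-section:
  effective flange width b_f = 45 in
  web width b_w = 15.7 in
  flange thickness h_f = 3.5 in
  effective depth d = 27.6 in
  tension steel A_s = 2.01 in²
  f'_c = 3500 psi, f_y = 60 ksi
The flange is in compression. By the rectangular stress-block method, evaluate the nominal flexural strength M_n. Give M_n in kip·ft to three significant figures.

Tension: T = A_s f_y = 2.01 × 60 = 120.6 kips.
Try a within the flange: a = T/(0.85 f'_c b_f) = 120.6/(0.85 × 3.5 × 45) = 0.901 in.
Since a = 0.901 ≤ h_f = 3.5 in, the stress block lies entirely in the flange; analyse as a rectangular beam of width b_f.
M_n = T(d − a/2) = 120.6 × (27.6 − 0.4505) = 3274.2 kip·in.
M_n = 3274.2/12 = 272.85 kip·ft.

M_n ≈ 273 kip·ft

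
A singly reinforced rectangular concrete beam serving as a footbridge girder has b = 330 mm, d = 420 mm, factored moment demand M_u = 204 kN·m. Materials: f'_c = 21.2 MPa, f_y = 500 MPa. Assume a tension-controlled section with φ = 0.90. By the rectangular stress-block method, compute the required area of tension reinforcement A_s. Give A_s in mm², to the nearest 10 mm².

A_s ≈ 1230 mm²

M_n = M_u/φ = 204/0.90 = 226.667 kN·m.
With M_n = 0.85 f'_c a b (d − a/2), solve the quadratic for a:
a = d − √(d² − 2M_n/(0.85 f'_c b)) = 420 − √(420² − 2 × 226.667×10⁶/(0.85 × 21.2 × 330)) = 103.51 mm.
A_s = 0.85 f'_c a b / f_y = 0.85 × 21.2 × 103.51 × 330 / 500 = 1231.1 mm².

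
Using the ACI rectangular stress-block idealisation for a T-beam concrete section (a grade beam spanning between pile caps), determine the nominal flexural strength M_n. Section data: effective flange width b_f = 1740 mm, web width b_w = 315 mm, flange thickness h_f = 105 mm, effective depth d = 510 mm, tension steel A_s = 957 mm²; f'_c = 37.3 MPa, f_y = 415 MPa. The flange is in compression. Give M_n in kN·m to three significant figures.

M_n ≈ 201 kN·m

Tension: T = A_s f_y = 957 × 415 = 397155 N.
Try a within the flange: a = T/(0.85 f'_c b_f) = 397155/(0.85 × 37.3 × 1740) = 7.20 mm.
Since a = 7.20 ≤ h_f = 105 mm, the stress block lies entirely in the flange; analyse as a rectangular beam of width b_f.
M_n = T(d − a/2) = 397155 × (510 − 3.6) = 201.12 × 10⁶ N·mm.
M_n = 201.12 kN·m.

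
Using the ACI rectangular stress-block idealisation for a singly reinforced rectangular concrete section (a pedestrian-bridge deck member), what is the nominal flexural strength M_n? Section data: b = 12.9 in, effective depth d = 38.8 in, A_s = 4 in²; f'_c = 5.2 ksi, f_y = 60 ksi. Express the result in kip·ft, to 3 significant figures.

M_n ≈ 734 kip·ft

T = A_s f_y = 4 × 60 = 240 kips.
a = T/(0.85 f'_c b) = 240/(0.85 × 5.2 × 12.9) = 4.209 in.
M_n = T(d − a/2) = 240 × (38.8 − 2.1045) = 8806.9 kip·in = 8806.9/12 = 733.91 kip·ft.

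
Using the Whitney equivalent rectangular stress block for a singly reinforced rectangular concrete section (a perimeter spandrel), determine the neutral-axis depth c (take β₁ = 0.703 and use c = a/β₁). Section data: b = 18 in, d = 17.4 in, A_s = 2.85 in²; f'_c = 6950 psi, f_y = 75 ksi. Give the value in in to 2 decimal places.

c ≈ 2.86 in

T = A_s f_y = 2.85 × 75 = 213.75 kips.
a = T/(0.85 f'_c b) = 213.75/(0.85 × 6.95 × 18) = 2.0102 in.
With β₁ = 0.703, c = a/β₁ = 2.0102/0.703 = 2.86 in.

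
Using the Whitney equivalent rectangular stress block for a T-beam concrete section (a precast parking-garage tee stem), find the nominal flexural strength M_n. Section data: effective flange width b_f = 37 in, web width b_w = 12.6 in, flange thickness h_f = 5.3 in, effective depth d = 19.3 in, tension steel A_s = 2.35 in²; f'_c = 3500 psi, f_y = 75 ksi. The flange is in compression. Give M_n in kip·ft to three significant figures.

Tension: T = A_s f_y = 2.35 × 75 = 176.25 kips.
Try a within the flange: a = T/(0.85 f'_c b_f) = 176.25/(0.85 × 3.5 × 37) = 1.601 in.
Since a = 1.601 ≤ h_f = 5.3 in, the stress block lies entirely in the flange; analyse as a rectangular beam of width b_f.
M_n = T(d − a/2) = 176.25 × (19.3 − 0.8005) = 3260.5 kip·in.
M_n = 3260.5/12 = 271.71 kip·ft.

M_n ≈ 272 kip·ft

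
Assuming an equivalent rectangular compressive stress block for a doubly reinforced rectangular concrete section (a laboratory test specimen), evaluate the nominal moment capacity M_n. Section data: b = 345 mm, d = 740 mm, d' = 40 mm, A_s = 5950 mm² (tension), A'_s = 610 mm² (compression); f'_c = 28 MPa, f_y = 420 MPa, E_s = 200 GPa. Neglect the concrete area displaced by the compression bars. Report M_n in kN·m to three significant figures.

Assume both tension and compression steel yield.
Net tension couple steel: A_s − A'_s = 5340 mm².
a = (A_s − A'_s) f_y / (0.85 f'_c b) = 2242800/(0.85 × 28 × 345) = 273.15 mm.
c = a/β₁ = 273.15/0.85 = 321.35 mm; ε'_s = 0.003(c − d')/c = 0.0026 ≥ f_y/E_s = 0.0021, so compression steel does yield.
M_n = (A_s − A'_s) f_y (d − a/2) + A'_s f_y (d − d') = [2242800 × (740 − 136.575) + 256200 × (740 − 40)] × 10⁻⁶ = 1353.36 + 179.34 = 1532.70 kN·m.

M_n ≈ 1530 kN·m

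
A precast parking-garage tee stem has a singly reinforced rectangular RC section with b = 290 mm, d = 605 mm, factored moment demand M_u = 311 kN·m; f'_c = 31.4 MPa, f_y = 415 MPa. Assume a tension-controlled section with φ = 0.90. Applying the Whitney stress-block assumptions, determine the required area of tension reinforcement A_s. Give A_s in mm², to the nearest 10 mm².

A_s ≈ 1470 mm²

M_n = M_u/φ = 311/0.90 = 345.556 kN·m.
With M_n = 0.85 f'_c a b (d − a/2), solve the quadratic for a:
a = d − √(d² − 2M_n/(0.85 f'_c b)) = 605 − √(605² − 2 × 345.556×10⁶/(0.85 × 31.4 × 290)) = 78.94 mm.
A_s = 0.85 f'_c a b / f_y = 0.85 × 31.4 × 78.94 × 290 / 415 = 1472.3 mm².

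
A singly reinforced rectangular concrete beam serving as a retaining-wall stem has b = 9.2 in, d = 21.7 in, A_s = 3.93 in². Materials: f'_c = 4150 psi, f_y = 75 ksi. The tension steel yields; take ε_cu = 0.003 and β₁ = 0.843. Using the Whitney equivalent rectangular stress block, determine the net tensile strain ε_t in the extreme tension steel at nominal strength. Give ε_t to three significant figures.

a = A_s f_y/(0.85 f'_c b) = 9.082 in.
β₁ = 0.843, so c = a/β₁ = 9.082/0.843 = 10.773 in.
From the linear strain diagram with ε_cu = 0.003: ε_t = 0.003 (d − c)/c = 0.003 × (21.7 − 10.773)/10.773 = 0.00304.
ε_t < 0.004 — the section is over-reinforced for flexure under ACI limits.

ε_t ≈ 0.00304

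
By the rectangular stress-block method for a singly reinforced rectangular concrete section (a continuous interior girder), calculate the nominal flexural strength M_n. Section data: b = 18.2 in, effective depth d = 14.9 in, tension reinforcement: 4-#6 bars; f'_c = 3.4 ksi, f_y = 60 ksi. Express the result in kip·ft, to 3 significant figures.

M_n ≈ 122 kip·ft

A_s = 4 × 0.44 = 1.76 in².
T = A_s f_y = 1.76 × 60 = 105.6 kips.
a = T/(0.85 f'_c b) = 105.6/(0.85 × 3.4 × 18.2) = 2.008 in.
M_n = T(d − a/2) = 105.6 × (14.9 − 1.004) = 1467.4 kip·in = 1467.4/12 = 122.28 kip·ft.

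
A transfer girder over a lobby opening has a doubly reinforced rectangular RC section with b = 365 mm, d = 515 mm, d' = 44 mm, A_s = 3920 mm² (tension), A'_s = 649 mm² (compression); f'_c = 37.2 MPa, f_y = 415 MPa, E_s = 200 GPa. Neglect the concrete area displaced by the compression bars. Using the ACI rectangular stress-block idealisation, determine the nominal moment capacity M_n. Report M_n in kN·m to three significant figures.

M_n ≈ 746 kN·m

Assume both tension and compression steel yield.
Net tension couple steel: A_s − A'_s = 3271 mm².
a = (A_s − A'_s) f_y / (0.85 f'_c b) = 1357465/(0.85 × 37.2 × 365) = 117.62 mm.
c = a/β₁ = 117.62/0.784 = 150.03 mm; ε'_s = 0.003(c − d')/c = 0.0021 ≥ f_y/E_s = 0.0021, so compression steel does yield.
M_n = (A_s − A'_s) f_y (d − a/2) + A'_s f_y (d − d') = [1357465 × (515 − 58.81) + 269335 × (515 − 44)] × 10⁻⁶ = 619.26 + 126.86 = 746.12 kN·m.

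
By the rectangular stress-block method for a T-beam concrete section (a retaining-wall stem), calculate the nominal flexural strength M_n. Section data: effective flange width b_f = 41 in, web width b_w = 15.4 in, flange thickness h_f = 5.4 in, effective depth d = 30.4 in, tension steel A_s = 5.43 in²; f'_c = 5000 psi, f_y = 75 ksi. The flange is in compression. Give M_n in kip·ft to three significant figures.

M_n ≈ 992 kip·ft

Tension: T = A_s f_y = 5.43 × 75 = 407.25 kips.
Try a within the flange: a = T/(0.85 f'_c b_f) = 407.25/(0.85 × 5 × 41) = 2.337 in.
Since a = 2.337 ≤ h_f = 5.4 in, the stress block lies entirely in the flange; analyse as a rectangular beam of width b_f.
M_n = T(d − a/2) = 407.25 × (30.4 − 1.1685) = 11904.5 kip·in.
M_n = 11904.5/12 = 992.04 kip·ft.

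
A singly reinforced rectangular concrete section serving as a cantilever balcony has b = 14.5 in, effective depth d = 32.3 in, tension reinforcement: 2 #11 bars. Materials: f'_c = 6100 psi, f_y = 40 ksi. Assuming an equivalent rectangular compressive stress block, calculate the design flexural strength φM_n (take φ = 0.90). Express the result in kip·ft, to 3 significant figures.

φM_n ≈ 295 kip·ft

A_s = 2 × 1.56 = 3.12 in².
T = A_s f_y = 3.12 × 40 = 124.8 kips.
a = T/(0.85 f'_c b) = 124.8/(0.85 × 6.1 × 14.5) = 1.660 in.
M_n = T(d − a/2) = 124.8 × (32.3 − 0.83) = 3927.5 kip·in = 3927.5/12 = 327.29 kip·ft.
φM_n = 0.90 × 327.29 = 294.56 kip·ft.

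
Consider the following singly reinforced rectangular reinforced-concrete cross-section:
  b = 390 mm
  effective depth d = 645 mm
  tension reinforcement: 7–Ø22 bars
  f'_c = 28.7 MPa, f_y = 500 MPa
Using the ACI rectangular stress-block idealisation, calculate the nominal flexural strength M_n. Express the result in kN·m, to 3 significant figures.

M_n ≈ 765 kN·m

A_s = 7 × 380 = 2660 mm².
T = A_s f_y = 2660 × 500 = 1330000 N = 1330 kN.
From C = T: a = T/(0.85 f'_c b) = 1330000/(0.85 × 28.7 × 390) = 139.79 mm.
M_n = T(d − a/2) = 1330 kN × (645 − 69.895) mm = 764.89 kN·m.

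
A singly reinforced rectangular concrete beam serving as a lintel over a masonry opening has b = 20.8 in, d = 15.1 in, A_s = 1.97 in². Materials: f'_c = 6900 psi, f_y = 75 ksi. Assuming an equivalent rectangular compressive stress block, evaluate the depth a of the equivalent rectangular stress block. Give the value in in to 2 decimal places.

a ≈ 1.21 in

T = A_s f_y = 1.97 × 75 = 147.75 kips.
a = T/(0.85 f'_c b) = 147.75/(0.85 × 6.9 × 20.8) = 1.21 in.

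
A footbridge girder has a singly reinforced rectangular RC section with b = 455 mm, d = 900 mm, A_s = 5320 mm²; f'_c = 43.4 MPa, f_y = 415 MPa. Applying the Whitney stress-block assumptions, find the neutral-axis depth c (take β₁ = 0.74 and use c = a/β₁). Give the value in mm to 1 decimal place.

T = A_s f_y = 5320 × 415 = 2207800 N = 2207.8 kN.
Setting C = 0.85 f'_c a b equal to T: a = 2207800/(0.85 × 43.4 × 455) = 131.534 mm.
With β₁ = 0.74, c = a/β₁ = 131.534/0.74 = 177.7 mm.

c ≈ 177.7 mm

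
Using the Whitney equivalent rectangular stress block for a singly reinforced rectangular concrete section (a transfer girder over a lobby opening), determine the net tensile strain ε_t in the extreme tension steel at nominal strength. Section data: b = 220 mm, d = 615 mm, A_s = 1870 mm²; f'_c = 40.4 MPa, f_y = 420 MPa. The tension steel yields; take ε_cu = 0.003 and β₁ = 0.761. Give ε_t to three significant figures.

ε_t ≈ 0.0105

a = A_s f_y/(0.85 f'_c b) = 103.96 mm.
β₁ = 0.761, so c = a/β₁ = 103.96/0.761 = 136.61 mm.
From the linear strain diagram with ε_cu = 0.003: ε_t = 0.003 (d − c)/c = 0.003 × (615 − 136.61)/136.61 = 0.0105.
Since ε_t ≥ 0.005, the section is tension-controlled.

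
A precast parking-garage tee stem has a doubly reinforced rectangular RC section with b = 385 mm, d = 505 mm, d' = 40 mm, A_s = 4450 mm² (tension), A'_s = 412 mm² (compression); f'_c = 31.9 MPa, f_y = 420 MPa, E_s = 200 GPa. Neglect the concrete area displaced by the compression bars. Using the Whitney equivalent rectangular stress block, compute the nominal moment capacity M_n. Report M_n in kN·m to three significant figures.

Assume both tension and compression steel yield.
Net tension couple steel: A_s − A'_s = 4038 mm².
a = (A_s − A'_s) f_y / (0.85 f'_c b) = 1695960/(0.85 × 31.9 × 385) = 162.46 mm.
c = a/β₁ = 162.46/0.822 = 197.64 mm; ε'_s = 0.003(c − d')/c = 0.0024 ≥ f_y/E_s = 0.0021, so compression steel does yield.
M_n = (A_s − A'_s) f_y (d − a/2) + A'_s f_y (d − d') = [1695960 × (505 − 81.23) + 173040 × (505 − 40)] × 10⁻⁶ = 718.70 + 80.46 = 799.16 kN·m.

M_n ≈ 799 kN·m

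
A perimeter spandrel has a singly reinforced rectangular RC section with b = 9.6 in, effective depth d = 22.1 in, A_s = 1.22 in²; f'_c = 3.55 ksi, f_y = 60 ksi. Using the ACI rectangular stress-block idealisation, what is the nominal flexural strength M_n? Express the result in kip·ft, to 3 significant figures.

T = A_s f_y = 1.22 × 60 = 73.2 kips.
a = T/(0.85 f'_c b) = 73.2/(0.85 × 3.55 × 9.6) = 2.527 in.
M_n = T(d − a/2) = 73.2 × (22.1 − 1.2635) = 1525.2 kip·in = 1525.2/12 = 127.10 kip·ft.

M_n ≈ 127 kip·ft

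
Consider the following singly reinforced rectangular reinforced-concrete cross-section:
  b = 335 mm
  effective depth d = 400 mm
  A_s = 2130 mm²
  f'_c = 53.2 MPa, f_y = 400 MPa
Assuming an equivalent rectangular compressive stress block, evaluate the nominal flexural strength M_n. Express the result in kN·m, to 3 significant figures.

M_n ≈ 317 kN·m

T = A_s f_y = 2130 × 400 = 852000 N = 852 kN.
From C = T: a = T/(0.85 f'_c b) = 852000/(0.85 × 53.2 × 335) = 56.24 mm.
M_n = T(d − a/2) = 852 kN × (400 − 28.12) mm = 316.84 kN·m.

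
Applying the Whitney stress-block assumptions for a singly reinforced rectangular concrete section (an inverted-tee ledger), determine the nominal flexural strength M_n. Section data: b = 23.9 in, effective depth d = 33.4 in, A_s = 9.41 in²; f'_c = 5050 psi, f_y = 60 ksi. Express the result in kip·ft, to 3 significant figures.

M_n ≈ 1440 kip·ft

T = A_s f_y = 9.41 × 60 = 564.6 kips.
a = T/(0.85 f'_c b) = 564.6/(0.85 × 5.05 × 23.9) = 5.503 in.
M_n = T(d − a/2) = 564.6 × (33.4 − 2.7515) = 17304.1 kip·in = 17304.1/12 = 1442.01 kip·ft.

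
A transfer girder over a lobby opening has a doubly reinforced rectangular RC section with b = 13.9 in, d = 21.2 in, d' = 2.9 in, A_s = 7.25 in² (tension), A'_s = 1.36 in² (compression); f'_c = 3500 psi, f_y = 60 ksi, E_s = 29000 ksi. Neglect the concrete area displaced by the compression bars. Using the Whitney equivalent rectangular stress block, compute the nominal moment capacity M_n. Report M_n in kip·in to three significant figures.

M_n ≈ 7480 kip·in

Assume both steels yield.
a = (A_s − A'_s) f_y/(0.85 f'_c b) = (7.25 − 1.36) × 60/(0.85 × 3.5 × 13.9) = 8.546 in.
c = a/β₁ = 8.546/0.85 = 10.054 in; ε'_s = 0.003(c − d')/c = 0.0021 ≥ ε_y = 0.0021, so the compression steel yields.
M_n = (A_s − A'_s) f_y (d − a/2) + A'_s f_y (d − d') = 353.4 × (21.2 − 4.273) + 81.6 × (21.2 − 2.9) = 5982.0 + 1493.3 = 7475.3 kip·in.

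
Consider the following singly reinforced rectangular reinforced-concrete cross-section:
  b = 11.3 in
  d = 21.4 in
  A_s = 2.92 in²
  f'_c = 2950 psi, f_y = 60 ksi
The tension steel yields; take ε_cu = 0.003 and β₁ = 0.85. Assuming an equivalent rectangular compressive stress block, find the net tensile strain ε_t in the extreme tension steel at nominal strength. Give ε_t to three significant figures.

a = A_s f_y/(0.85 f'_c b) = 6.183 in.
β₁ = 0.85, so c = a/β₁ = 6.183/0.85 = 7.274 in.
From the linear strain diagram with ε_cu = 0.003: ε_t = 0.003 (d − c)/c = 0.003 × (21.4 − 7.274)/7.274 = 0.00583.
Since ε_t ≥ 0.005, the section is tension-controlled.

ε_t ≈ 0.00583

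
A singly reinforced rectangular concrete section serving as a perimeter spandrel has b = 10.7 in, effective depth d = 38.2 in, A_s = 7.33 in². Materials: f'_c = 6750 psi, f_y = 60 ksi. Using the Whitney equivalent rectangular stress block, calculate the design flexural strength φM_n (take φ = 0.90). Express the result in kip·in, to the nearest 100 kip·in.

T = A_s f_y = 7.33 × 60 = 439.8 kips.
a = T/(0.85 f'_c b) = 439.8/(0.85 × 6.75 × 10.7) = 7.164 in.
M_n = T(d − a/2) = 439.8 × (38.2 − 3.582) = 15225.0 kip·in.
φM_n = 0.90 × 15225.0 = 13702.5 kip·in.

φM_n ≈ 13700 kip·in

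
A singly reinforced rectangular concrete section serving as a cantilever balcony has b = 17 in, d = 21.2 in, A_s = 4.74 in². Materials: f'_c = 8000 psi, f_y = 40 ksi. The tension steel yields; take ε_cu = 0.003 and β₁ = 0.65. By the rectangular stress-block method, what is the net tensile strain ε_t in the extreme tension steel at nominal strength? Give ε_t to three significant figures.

a = A_s f_y/(0.85 f'_c b) = 1.640 in.
β₁ = 0.65, so c = a/β₁ = 1.640/0.65 = 2.523 in.
From the linear strain diagram with ε_cu = 0.003: ε_t = 0.003 (d − c)/c = 0.003 × (21.2 − 2.523)/2.523 = 0.0222.
Since ε_t ≥ 0.005, the section is tension-controlled.

ε_t ≈ 0.0222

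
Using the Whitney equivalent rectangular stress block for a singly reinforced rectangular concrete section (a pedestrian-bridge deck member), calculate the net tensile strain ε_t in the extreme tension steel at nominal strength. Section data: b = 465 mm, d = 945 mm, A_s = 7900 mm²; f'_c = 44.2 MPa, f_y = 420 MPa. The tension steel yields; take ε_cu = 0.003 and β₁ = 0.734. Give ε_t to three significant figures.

a = A_s f_y/(0.85 f'_c b) = 189.93 mm.
β₁ = 0.734, so c = a/β₁ = 189.93/0.734 = 258.76 mm.
From the linear strain diagram with ε_cu = 0.003: ε_t = 0.003 (d − c)/c = 0.003 × (945 − 258.76)/258.76 = 0.00796.
Since ε_t ≥ 0.005, the section is tension-controlled.

ε_t ≈ 0.00796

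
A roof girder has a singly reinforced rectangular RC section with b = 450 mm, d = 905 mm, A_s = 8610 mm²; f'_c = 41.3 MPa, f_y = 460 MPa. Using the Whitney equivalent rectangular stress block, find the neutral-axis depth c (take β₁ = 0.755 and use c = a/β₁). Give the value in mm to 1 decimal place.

c ≈ 332.1 mm

T = A_s f_y = 8610 × 460 = 3960600 N = 3960.6 kN.
Setting C = 0.85 f'_c a b equal to T: a = 3960600/(0.85 × 41.3 × 450) = 250.715 mm.
With β₁ = 0.755, c = a/β₁ = 250.715/0.755 = 332.1 mm.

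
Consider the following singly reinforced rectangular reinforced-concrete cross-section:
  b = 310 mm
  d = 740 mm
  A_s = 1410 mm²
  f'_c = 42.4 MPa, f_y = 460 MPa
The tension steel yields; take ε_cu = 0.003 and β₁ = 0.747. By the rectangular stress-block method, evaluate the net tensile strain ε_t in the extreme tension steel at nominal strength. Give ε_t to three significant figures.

a = A_s f_y/(0.85 f'_c b) = 58.05 mm.
β₁ = 0.747, so c = a/β₁ = 58.05/0.747 = 77.71 mm.
From the linear strain diagram with ε_cu = 0.003: ε_t = 0.003 (d − c)/c = 0.003 × (740 − 77.71)/77.71 = 0.0256.
Since ε_t ≥ 0.005, the section is tension-controlled.

ε_t ≈ 0.0256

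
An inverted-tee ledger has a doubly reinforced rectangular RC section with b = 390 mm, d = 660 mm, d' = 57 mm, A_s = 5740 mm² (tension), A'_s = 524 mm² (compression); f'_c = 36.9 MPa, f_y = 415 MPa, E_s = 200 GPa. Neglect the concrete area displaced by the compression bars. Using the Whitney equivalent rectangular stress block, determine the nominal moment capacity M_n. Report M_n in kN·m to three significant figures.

M_n ≈ 1370 kN·m

Assume both tension and compression steel yield.
Net tension couple steel: A_s − A'_s = 5216 mm².
a = (A_s − A'_s) f_y / (0.85 f'_c b) = 2164640/(0.85 × 36.9 × 390) = 176.96 mm.
c = a/β₁ = 176.96/0.786 = 225.14 mm; ε'_s = 0.003(c − d')/c = 0.0022 ≥ f_y/E_s = 0.0021, so compression steel does yield.
M_n = (A_s − A'_s) f_y (d − a/2) + A'_s f_y (d − d') = [2164640 × (660 − 88.48) + 217460 × (660 − 57)] × 10⁻⁶ = 1237.14 + 131.13 = 1368.27 kN·m.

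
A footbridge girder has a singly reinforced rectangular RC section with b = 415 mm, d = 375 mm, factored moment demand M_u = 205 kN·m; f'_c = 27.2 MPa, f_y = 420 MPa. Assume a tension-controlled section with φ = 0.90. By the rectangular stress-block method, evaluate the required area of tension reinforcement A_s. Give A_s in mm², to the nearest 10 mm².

A_s ≈ 1590 mm²

M_n = M_u/φ = 205/0.90 = 227.778 kN·m.
With M_n = 0.85 f'_c a b (d − a/2), solve the quadratic for a:
a = d − √(d² − 2M_n/(0.85 f'_c b)) = 375 − √(375² − 2 × 227.778×10⁶/(0.85 × 27.2 × 415)) = 69.80 mm.
A_s = 0.85 f'_c a b / f_y = 0.85 × 27.2 × 69.80 × 415 / 420 = 1594.6 mm².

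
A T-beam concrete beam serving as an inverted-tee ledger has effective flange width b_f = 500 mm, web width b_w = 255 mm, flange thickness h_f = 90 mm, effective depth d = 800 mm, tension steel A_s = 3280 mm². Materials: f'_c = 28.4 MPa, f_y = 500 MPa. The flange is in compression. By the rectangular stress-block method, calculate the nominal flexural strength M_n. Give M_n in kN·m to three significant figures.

M_n ≈ 1190 kN·m

Tension: T = A_s f_y = 3280 × 500 = 1640000 N.
Try a within the flange: a = T/(0.85 f'_c b_f) = 1640000/(0.85 × 28.4 × 500) = 135.87 mm.
a = 135.87 > h_f = 90 mm: the block extends into the web. Split into flange-overhang and web parts.
C_f = 0.85 f'_c (b_f − b_w) h_f = 0.85 × 28.4 × (500 − 255) × 90 = 532287 N.
Remaining web compression depth: a_w = (T − C_f)/(0.85 f'_c b_w) = (1640000 − 532287)/(0.85 × 28.4 × 255) = 179.95 mm.
M_n = C_f(d − h_f/2) + (T − C_f)(d − a_w/2) = 532287 × (800 − 45) + 1107713 × (800 − 89.975) = 401.88 + 786.50 = 1188.38 × 10⁶ N·mm.
M_n = 1188.38 kN·m.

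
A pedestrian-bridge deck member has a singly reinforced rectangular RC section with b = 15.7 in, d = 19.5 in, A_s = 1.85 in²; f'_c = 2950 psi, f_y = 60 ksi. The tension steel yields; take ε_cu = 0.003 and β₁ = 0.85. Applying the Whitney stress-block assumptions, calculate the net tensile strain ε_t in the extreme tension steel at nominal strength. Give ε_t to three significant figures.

ε_t ≈ 0.0146

a = A_s f_y/(0.85 f'_c b) = 2.820 in.
β₁ = 0.85, so c = a/β₁ = 2.820/0.85 = 3.318 in.
From the linear strain diagram with ε_cu = 0.003: ε_t = 0.003 (d − c)/c = 0.003 × (19.5 − 3.318)/3.318 = 0.0146.
Since ε_t ≥ 0.005, the section is tension-controlled.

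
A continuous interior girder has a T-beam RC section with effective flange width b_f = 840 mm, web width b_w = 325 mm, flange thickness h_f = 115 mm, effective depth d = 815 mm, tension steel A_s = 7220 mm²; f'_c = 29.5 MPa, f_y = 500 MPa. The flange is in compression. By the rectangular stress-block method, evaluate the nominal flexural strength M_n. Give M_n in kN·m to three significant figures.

M_n ≈ 2580 kN·m

Tension: T = A_s f_y = 7220 × 500 = 3610000 N.
Try a within the flange: a = T/(0.85 f'_c b_f) = 3610000/(0.85 × 29.5 × 840) = 171.39 mm.
a = 171.39 > h_f = 115 mm: the block extends into the web. Split into flange-overhang and web parts.
C_f = 0.85 f'_c (b_f − b_w) h_f = 0.85 × 29.5 × (840 − 325) × 115 = 1485067 N.
Remaining web compression depth: a_w = (T − C_f)/(0.85 f'_c b_w) = (3610000 − 1485067)/(0.85 × 29.5 × 325) = 260.75 mm.
M_n = C_f(d − h_f/2) + (T − C_f)(d − a_w/2) = 1485067 × (815 − 57.5) + 2124933 × (815 − 130.375) = 1124.94 + 1454.78 = 2579.72 × 10⁶ N·mm.
M_n = 2579.72 kN·m.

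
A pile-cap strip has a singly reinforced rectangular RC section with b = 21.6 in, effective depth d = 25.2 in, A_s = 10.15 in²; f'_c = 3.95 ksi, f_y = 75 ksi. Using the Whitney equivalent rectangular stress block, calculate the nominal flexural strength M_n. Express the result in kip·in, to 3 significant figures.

T = A_s f_y = 10.15 × 75 = 761.25 kips.
a = T/(0.85 f'_c b) = 761.25/(0.85 × 3.95 × 21.6) = 10.497 in.
M_n = T(d − a/2) = 761.25 × (25.2 − 5.2485) = 15188.1 kip·in.

M_n ≈ 15200 kip·in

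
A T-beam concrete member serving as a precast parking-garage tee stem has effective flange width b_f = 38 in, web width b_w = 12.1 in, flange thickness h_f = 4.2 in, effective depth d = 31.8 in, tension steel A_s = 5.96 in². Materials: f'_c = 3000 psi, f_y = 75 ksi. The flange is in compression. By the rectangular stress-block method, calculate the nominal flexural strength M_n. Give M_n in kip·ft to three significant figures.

M_n ≈ 1100 kip·ft

Tension: T = A_s f_y = 5.96 × 75 = 447 kips.
Try a within the flange: a = T/(0.85 f'_c b_f) = 447/(0.85 × 3 × 38) = 4.613 in.
a = 4.613 > h_f = 4.2 in: the block extends into the web. Split into flange-overhang and web parts.
C_f = 0.85 f'_c (b_f − b_w) h_f = 0.85 × 3 × (38 − 12.1) × 4.2 = 277.4 kips.
Remaining web compression depth: a_w = (T − C_f)/(0.85 f'_c b_w) = (447 − 277.4)/(0.85 × 3 × 12.1) = 5.497 in.
M_n = C_f(d − h_f/2) + (T − C_f)(d − a_w/2) = 277.4 × (31.8 − 2.1) + 169.6 × (31.8 − 2.7485) = 8238.8 + 4927.1 = 13165.9 kip·in.
M_n = 13165.9/12 = 1097.16 kip·ft.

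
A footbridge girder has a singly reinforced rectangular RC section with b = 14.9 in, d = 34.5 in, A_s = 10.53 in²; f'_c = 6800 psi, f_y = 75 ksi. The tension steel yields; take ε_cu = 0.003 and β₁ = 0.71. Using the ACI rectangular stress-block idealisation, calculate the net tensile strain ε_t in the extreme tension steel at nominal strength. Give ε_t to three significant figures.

a = A_s f_y/(0.85 f'_c b) = 9.170 in.
β₁ = 0.71, so c = a/β₁ = 9.170/0.71 = 12.915 in.
From the linear strain diagram with ε_cu = 0.003: ε_t = 0.003 (d − c)/c = 0.003 × (34.5 − 12.915)/12.915 = 0.00501.
Since ε_t ≥ 0.005, the section is tension-controlled.

ε_t ≈ 0.00501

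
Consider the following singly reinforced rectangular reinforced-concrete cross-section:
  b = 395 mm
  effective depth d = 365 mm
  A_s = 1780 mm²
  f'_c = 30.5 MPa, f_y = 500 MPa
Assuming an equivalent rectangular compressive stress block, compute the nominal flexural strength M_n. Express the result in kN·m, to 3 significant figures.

T = A_s f_y = 1780 × 500 = 890000 N = 890 kN.
From C = T: a = T/(0.85 f'_c b) = 890000/(0.85 × 30.5 × 395) = 86.91 mm.
M_n = T(d − a/2) = 890 kN × (365 − 43.455) mm = 286.18 kN·m.

M_n ≈ 286 kN·m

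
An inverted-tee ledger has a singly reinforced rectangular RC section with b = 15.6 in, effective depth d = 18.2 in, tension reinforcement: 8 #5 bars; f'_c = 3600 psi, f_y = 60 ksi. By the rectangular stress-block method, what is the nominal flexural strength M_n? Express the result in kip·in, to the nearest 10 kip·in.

M_n ≈ 2480 kip·in

A_s = 8 × 0.31 = 2.48 in².
T = A_s f_y = 2.48 × 60 = 148.8 kips.
a = T/(0.85 f'_c b) = 148.8/(0.85 × 3.6 × 15.6) = 3.117 in.
M_n = T(d − a/2) = 148.8 × (18.2 − 1.5585) = 2476.3 kip·in.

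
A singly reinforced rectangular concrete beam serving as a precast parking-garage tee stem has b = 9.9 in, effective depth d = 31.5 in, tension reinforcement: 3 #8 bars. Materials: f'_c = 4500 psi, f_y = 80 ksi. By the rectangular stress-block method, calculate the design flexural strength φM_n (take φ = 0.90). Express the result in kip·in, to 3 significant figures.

A_s = 3 × 0.79 = 2.37 in².
T = A_s f_y = 2.37 × 80 = 189.6 kips.
a = T/(0.85 f'_c b) = 189.6/(0.85 × 4.5 × 9.9) = 5.007 in.
M_n = T(d − a/2) = 189.6 × (31.5 − 2.5035) = 5497.7 kip·in.
φM_n = 0.90 × 5497.7 = 4947.9 kip·in.

φM_n ≈ 4950 kip·in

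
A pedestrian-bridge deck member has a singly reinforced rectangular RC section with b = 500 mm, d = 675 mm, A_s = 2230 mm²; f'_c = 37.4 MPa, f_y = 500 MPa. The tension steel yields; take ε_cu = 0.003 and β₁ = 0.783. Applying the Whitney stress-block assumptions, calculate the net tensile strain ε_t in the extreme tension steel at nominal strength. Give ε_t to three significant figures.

a = A_s f_y/(0.85 f'_c b) = 70.15 mm.
β₁ = 0.783, so c = a/β₁ = 70.15/0.783 = 89.59 mm.
From the linear strain diagram with ε_cu = 0.003: ε_t = 0.003 (d − c)/c = 0.003 × (675 − 89.59)/89.59 = 0.0196.
Since ε_t ≥ 0.005, the section is tension-controlled.

ε_t ≈ 0.0196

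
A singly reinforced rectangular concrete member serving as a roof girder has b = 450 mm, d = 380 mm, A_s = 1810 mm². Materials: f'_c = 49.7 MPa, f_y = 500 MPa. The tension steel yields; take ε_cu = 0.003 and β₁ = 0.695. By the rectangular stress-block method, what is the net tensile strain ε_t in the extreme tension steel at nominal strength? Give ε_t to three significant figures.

ε_t ≈ 0.0136

a = A_s f_y/(0.85 f'_c b) = 47.61 mm.
β₁ = 0.695, so c = a/β₁ = 47.61/0.695 = 68.50 mm.
From the linear strain diagram with ε_cu = 0.003: ε_t = 0.003 (d − c)/c = 0.003 × (380 − 68.50)/68.50 = 0.0136.
Since ε_t ≥ 0.005, the section is tension-controlled.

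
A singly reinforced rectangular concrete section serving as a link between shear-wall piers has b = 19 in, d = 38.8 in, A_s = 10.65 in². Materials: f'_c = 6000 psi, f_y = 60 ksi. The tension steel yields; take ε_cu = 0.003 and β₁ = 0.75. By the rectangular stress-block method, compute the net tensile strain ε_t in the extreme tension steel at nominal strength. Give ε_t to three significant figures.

ε_t ≈ 0.0102

a = A_s f_y/(0.85 f'_c b) = 6.594 in.
β₁ = 0.75, so c = a/β₁ = 6.594/0.75 = 8.792 in.
From the linear strain diagram with ε_cu = 0.003: ε_t = 0.003 (d − c)/c = 0.003 × (38.8 − 8.792)/8.792 = 0.0102.
Since ε_t ≥ 0.005, the section is tension-controlled.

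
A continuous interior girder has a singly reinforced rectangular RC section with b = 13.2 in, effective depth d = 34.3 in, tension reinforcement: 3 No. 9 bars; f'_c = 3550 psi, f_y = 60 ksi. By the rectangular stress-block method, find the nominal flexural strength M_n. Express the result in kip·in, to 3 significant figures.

A_s = 3 × 1 = 3 in².
T = A_s f_y = 3 × 60 = 180 kips.
a = T/(0.85 f'_c b) = 180/(0.85 × 3.55 × 13.2) = 4.519 in.
M_n = T(d − a/2) = 180 × (34.3 − 2.2595) = 5767.3 kip·in.

M_n ≈ 5770 kip·in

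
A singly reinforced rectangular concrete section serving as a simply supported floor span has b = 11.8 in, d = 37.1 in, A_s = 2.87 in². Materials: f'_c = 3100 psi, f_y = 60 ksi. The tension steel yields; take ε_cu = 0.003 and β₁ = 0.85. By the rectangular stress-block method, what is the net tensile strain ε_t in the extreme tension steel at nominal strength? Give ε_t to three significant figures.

a = A_s f_y/(0.85 f'_c b) = 5.538 in.
β₁ = 0.85, so c = a/β₁ = 5.538/0.85 = 6.515 in.
From the linear strain diagram with ε_cu = 0.003: ε_t = 0.003 (d − c)/c = 0.003 × (37.1 − 6.515)/6.515 = 0.0141.
Since ε_t ≥ 0.005, the section is tension-controlled.

ε_t ≈ 0.0141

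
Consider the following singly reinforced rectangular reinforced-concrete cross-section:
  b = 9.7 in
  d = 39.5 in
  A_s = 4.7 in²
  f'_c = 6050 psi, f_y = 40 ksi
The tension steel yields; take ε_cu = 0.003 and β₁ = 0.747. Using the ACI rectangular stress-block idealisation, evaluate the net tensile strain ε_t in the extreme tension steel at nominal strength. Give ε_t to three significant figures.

a = A_s f_y/(0.85 f'_c b) = 3.769 in.
β₁ = 0.747, so c = a/β₁ = 3.769/0.747 = 5.046 in.
From the linear strain diagram with ε_cu = 0.003: ε_t = 0.003 (d − c)/c = 0.003 × (39.5 − 5.046)/5.046 = 0.0205.
Since ε_t ≥ 0.005, the section is tension-controlled.

ε_t ≈ 0.0205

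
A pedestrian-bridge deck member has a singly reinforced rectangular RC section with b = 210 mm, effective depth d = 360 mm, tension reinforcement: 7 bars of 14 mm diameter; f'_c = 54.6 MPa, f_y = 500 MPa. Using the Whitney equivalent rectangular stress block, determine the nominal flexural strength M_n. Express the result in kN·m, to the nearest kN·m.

M_n ≈ 179 kN·m

A_s = 7 × 154 = 1078 mm².
T = A_s f_y = 1078 × 500 = 539000 N = 539 kN.
From C = T: a = T/(0.85 f'_c b) = 539000/(0.85 × 54.6 × 210) = 55.30 mm.
M_n = T(d − a/2) = 539 kN × (360 − 27.65) mm = 179.14 kN·m.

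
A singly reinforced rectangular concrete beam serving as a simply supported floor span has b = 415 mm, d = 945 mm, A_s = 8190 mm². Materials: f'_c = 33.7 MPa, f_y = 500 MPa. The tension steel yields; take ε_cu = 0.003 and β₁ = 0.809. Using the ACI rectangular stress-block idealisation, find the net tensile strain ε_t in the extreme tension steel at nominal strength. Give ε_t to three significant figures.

a = A_s f_y/(0.85 f'_c b) = 344.47 mm.
β₁ = 0.809, so c = a/β₁ = 344.47/0.809 = 425.80 mm.
From the linear strain diagram with ε_cu = 0.003: ε_t = 0.003 (d − c)/c = 0.003 × (945 − 425.80)/425.80 = 0.00366.
ε_t < 0.004 — the section is over-reinforced for flexure under ACI limits.

ε_t ≈ 0.00366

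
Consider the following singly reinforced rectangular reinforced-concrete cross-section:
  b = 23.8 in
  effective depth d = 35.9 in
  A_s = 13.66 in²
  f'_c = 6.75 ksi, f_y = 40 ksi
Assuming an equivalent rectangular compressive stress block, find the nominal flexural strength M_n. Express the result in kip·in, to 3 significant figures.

T = A_s f_y = 13.66 × 40 = 546.4 kips.
a = T/(0.85 f'_c b) = 546.4/(0.85 × 6.75 × 23.8) = 4.001 in.
M_n = T(d − a/2) = 546.4 × (35.9 − 2.0005) = 18522.7 kip·in.

M_n ≈ 18500 kip·in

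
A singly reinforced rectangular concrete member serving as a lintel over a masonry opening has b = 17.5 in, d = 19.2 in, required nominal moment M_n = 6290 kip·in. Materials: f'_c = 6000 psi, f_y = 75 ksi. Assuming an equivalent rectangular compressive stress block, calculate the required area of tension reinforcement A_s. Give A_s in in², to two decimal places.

From M_n = 0.85 f'_c a b (d − a/2):
a = d − √(d² − 2M_n/(0.85 f'_c b)) = 19.2 − √(19.2² − 2 × 6290/(0.85 × 6 × 17.5)) = 4.111 in.
A_s = 0.85 f'_c a b / f_y = 0.85 × 6 × 4.111 × 17.5 / 75 = 4.892 in².

A_s ≈ 4.89 in²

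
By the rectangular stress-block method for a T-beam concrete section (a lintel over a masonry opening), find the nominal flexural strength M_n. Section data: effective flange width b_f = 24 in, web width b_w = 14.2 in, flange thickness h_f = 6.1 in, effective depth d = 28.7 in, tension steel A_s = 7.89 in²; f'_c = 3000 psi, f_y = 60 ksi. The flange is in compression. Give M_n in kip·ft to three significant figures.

M_n ≈ 975 kip·ft

Tension: T = A_s f_y = 7.89 × 60 = 473.4 kips.
Try a within the flange: a = T/(0.85 f'_c b_f) = 473.4/(0.85 × 3 × 24) = 7.735 in.
a = 7.735 > h_f = 6.1 in: the block extends into the web. Split into flange-overhang and web parts.
C_f = 0.85 f'_c (b_f − b_w) h_f = 0.85 × 3 × (24 − 14.2) × 6.1 = 152.4 kips.
Remaining web compression depth: a_w = (T − C_f)/(0.85 f'_c b_w) = (473.4 − 152.4)/(0.85 × 3 × 14.2) = 8.865 in.
M_n = C_f(d − h_f/2) + (T − C_f)(d − a_w/2) = 152.4 × (28.7 − 3.05) + 321 × (28.7 − 4.4325) = 3909.1 + 7789.9 = 11699.0 kip·in.
M_n = 11699.0/12 = 974.92 kip·ft.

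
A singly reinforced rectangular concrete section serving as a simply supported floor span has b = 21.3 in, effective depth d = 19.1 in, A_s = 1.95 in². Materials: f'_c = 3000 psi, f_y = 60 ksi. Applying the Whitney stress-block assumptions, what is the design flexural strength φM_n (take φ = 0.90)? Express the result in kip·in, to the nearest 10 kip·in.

φM_n ≈ 1900 kip·in

T = A_s f_y = 1.95 × 60 = 117 kips.
a = T/(0.85 f'_c b) = 117/(0.85 × 3 × 21.3) = 2.154 in.
M_n = T(d − a/2) = 117 × (19.1 − 1.077) = 2108.7 kip·in.
φM_n = 0.90 × 2108.7 = 1897.8 kip·in.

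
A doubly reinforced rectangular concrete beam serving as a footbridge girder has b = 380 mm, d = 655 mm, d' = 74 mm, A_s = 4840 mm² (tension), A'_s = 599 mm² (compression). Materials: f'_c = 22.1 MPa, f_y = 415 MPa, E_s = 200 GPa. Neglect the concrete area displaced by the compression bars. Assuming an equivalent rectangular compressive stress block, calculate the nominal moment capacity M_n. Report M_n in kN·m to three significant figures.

M_n ≈ 1080 kN·m

Assume both tension and compression steel yield.
Net tension couple steel: A_s − A'_s = 4241 mm².
a = (A_s − A'_s) f_y / (0.85 f'_c b) = 1760015/(0.85 × 22.1 × 380) = 246.56 mm.
c = a/β₁ = 246.56/0.85 = 290.07 mm; ε'_s = 0.003(c − d')/c = 0.0022 ≥ f_y/E_s = 0.0021, so compression steel does yield.
M_n = (A_s − A'_s) f_y (d − a/2) + A'_s f_y (d − d') = [1760015 × (655 − 123.28) + 248585 × (655 − 74)] × 10⁻⁶ = 935.84 + 144.43 = 1080.27 kN·m.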